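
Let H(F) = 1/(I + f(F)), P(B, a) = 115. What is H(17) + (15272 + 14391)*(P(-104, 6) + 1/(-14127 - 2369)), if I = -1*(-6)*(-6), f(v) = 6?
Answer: 844078009607/247440 ≈ 3.4112e+6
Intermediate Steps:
I = -36 (I = 6*(-6) = -36)
H(F) = -1/30 (H(F) = 1/(-36 + 6) = 1/(-30) = -1/30)
H(17) + (15272 + 14391)*(P(-104, 6) + 1/(-14127 - 2369)) = -1/30 + (15272 + 14391)*(115 + 1/(-14127 - 2369)) = -1/30 + 29663*(115 + 1/(-16496)) = -1/30 + 29663*(115 - 1/16496) = -1/30 + 29663*(1897039/16496) = -1/30 + 56271867857/16496 = 844078009607/247440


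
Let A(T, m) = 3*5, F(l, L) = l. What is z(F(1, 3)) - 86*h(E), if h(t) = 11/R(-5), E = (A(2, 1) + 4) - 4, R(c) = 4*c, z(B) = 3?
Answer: 503/10 ≈ 50.300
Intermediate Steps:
A(T, m) = 15
E = 15 (E = (15 + 4) - 4 = 19 - 4 = 15)
h(t) = -11/20 (h(t) = 11/((4*(-5))) = 11/(-20) = 11*(-1/20) = -11/20)
z(F(1, 3)) - 86*h(E) = 3 - 86*(-11/20) = 3 + 473/10 = 503/10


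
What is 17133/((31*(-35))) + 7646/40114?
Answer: -353266/22645 ≈ -15.600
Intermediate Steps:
17133/((31*(-35))) + 7646/40114 = 17133/(-1085) + 7646*(1/40114) = 17133*(-1/1085) + 3823/20057 = -17133/1085 + 3823/20057 = -353266/22645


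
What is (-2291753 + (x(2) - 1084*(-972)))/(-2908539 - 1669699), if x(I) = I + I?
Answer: 1238101/4578238 ≈ 0.27043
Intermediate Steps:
x(I) = 2*I
(-2291753 + (x(2) - 1084*(-972)))/(-2908539 - 1669699) = (-2291753 + (2*2 - 1084*(-972)))/(-2908539 - 1669699) = (-2291753 + (4 + 1053648))/(-4578238) = (-2291753 + 1053652)*(-1/4578238) = -1238101*(-1/4578238) = 1238101/4578238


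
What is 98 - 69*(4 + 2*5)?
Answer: -868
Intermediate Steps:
98 - 69*(4 + 2*5) = 98 - 69*(4 + 10) = 98 - 69*14 = 98 - 966 = -868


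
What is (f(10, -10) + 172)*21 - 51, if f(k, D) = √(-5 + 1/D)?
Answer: 3561 + 21*I*√510/10 ≈ 3561.0 + 47.425*I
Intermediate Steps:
(f(10, -10) + 172)*21 - 51 = (√(-5 + 1/(-10)) + 172)*21 - 51 = (√(-5 - ⅒) + 172)*21 - 51 = (√(-51/10) + 172)*21 - 51 = (I*√510/10 + 172)*21 - 51 = (172 + I*√510/10)*21 - 51 = (3612 + 21*I*√510/10) - 51 = 3561 + 21*I*√510/10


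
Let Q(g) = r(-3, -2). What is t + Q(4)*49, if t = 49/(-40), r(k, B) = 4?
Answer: 7791/40 ≈ 194.77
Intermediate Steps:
Q(g) = 4
t = -49/40 (t = 49*(-1/40) = -49/40 ≈ -1.2250)
t + Q(4)*49 = -49/40 + 4*49 = -49/40 + 196 = 7791/40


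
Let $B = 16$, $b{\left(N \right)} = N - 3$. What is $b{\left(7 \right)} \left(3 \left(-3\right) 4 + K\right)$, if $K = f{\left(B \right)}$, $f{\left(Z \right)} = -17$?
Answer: $-212$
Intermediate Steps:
$b{\left(N \right)} = -3 + N$ ($b{\left(N \right)} = N - 3 = -3 + N$)
$K = -17$
$b{\left(7 \right)} \left(3 \left(-3\right) 4 + K\right) = \left(-3 + 7\right) \left(3 \left(-3\right) 4 - 17\right) = 4 \left(\left(-9\right) 4 - 17\right) = 4 \left(-36 - 17\right) = 4 \left(-53\right) = -212$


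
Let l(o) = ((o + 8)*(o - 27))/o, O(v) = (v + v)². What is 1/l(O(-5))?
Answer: 25/1971 ≈ 0.012684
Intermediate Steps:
O(v) = 4*v² (O(v) = (2*v)² = 4*v²)
l(o) = (-27 + o)*(8 + o)/o (l(o) = ((8 + o)*(-27 + o))/o = ((-27 + o)*(8 + o))/o = (-27 + o)*(8 + o)/o)
1/l(O(-5)) = 1/(-19 + 4*(-5)² - 216/(4*(-5)²)) = 1/(-19 + 4*25 - 216/(4*25)) = 1/(-19 + 100 - 216/100) = 1/(-19 + 100 - 216*1/100) = 1/(-19 + 100 - 54/25) = 1/(1971/25) = 25/1971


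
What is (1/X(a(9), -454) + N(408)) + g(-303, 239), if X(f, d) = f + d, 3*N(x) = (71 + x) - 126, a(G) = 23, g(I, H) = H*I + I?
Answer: -93874820/1293 ≈ -72602.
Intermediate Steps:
g(I, H) = I + H*I
N(x) = -55/3 + x/3 (N(x) = ((71 + x) - 126)/3 = (-55 + x)/3 = -55/3 + x/3)
X(f, d) = d + f
(1/X(a(9), -454) + N(408)) + g(-303, 239) = (1/(-454 + 23) + (-55/3 + (⅓)*408)) - 303*(1 + 239) = (1/(-431) + (-55/3 + 136)) - 303*240 = (-1/431 + 353/3) - 72720 = 152140/1293 - 72720 = -93874820/1293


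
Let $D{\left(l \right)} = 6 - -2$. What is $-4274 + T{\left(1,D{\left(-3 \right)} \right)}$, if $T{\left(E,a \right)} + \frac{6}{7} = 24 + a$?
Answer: $- \frac{29700}{7} \approx -4242.9$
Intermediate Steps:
$D{\left(l \right)} = 8$ ($D{\left(l \right)} = 6 + 2 = 8$)
$T{\left(E,a \right)} = \frac{162}{7} + a$ ($T{\left(E,a \right)} = - \frac{6}{7} + \left(24 + a\right) = \frac{162}{7} + a$)
$-4274 + T{\left(1,D{\left(-3 \right)} \right)} = -4274 + \left(\frac{162}{7} + 8\right) = -4274 + \frac{218}{7} = - \frac{29700}{7}$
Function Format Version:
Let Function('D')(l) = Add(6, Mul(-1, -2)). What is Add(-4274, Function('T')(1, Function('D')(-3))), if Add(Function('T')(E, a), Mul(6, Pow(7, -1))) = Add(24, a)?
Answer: Rational(-29700, 7) ≈ -4242.9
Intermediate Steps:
Function('D')(l) = 8 (Function('D')(l) = Add(6, 2) = 8)
Function('T')(E, a) = Add(Rational(162, 7), a) (Function('T')(E, a) = Add(Rational(-6, 7), Add(24, a)) = Add(Rational(162, 7), a))
Add(-4274, Function('T')(1, Function('D')(-3))) = Add(-4274, Add(Rational(162, 7), 8)) = Add(-4274, Rational(218, 7)) = Rational(-29700, 7)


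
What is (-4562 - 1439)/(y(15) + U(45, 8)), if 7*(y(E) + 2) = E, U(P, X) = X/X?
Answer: -42007/8 ≈ -5250.9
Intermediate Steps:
U(P, X) = 1
y(E) = -2 + E/7
(-4562 - 1439)/(y(15) + U(45, 8)) = (-4562 - 1439)/((-2 + (1/7)*15) + 1) = -6001/((-2 + 15/7) + 1) = -6001/(1/7 + 1) = -6001/8/7 = -6001*7/8 = -42007/8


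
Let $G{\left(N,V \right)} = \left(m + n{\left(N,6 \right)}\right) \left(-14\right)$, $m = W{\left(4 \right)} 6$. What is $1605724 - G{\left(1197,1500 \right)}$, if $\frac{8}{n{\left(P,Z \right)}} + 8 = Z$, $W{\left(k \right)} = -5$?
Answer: $1605248$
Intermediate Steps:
$n{\left(P,Z \right)} = \frac{8}{-8 + Z}$
$m = -30$ ($m = \left(-5\right) 6 = -30$)
$G{\left(N,V \right)} = 476$ ($G{\left(N,V \right)} = \left(-30 + \frac{8}{-8 + 6}\right) \left(-14\right) = \left(-30 + \frac{8}{-2}\right) \left(-14\right) = \left(-30 + 8 \left(- \frac{1}{2}\right)\right) \left(-14\right) = \left(-30 - 4\right) \left(-14\right) = \left(-34\right) \left(-14\right) = 476$)
$1605724 - G{\left(1197,1500 \right)} = 1605724 - 476 = 1605248$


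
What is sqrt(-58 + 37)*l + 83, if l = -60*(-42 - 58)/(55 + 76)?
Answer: 83 + 6000*I*sqrt(21)/131 ≈ 83.0 + 209.89*I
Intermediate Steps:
l = 6000/131 (l = -60/(131/(-100)) = -60/(131*(-1/100)) = -60/(-131/100) = -60*(-100/131) = 6000/131 ≈ 45.802)
sqrt(-58 + 37)*l + 83 = sqrt(-58 + 37)*(6000/131) + 83 = sqrt(-21)*(6000/131) + 83 = (I*sqrt(21))*(6000/131) + 83 = 6000*I*sqrt(21)/131 + 83 = 83 + 6000*I*sqrt(21)/131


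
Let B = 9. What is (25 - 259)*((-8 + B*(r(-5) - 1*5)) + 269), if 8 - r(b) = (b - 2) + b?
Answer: -92664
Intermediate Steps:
r(b) = 10 - 2*b (r(b) = 8 - ((b - 2) + b) = 8 - ((-2 + b) + b) = 8 - (-2 + 2*b) = 8 + (2 - 2*b) = 10 - 2*b)
(25 - 259)*((-8 + B*(r(-5) - 1*5)) + 269) = (25 - 259)*((-8 + 9*((10 - 2*(-5)) - 1*5)) + 269) = -234*((-8 + 9*((10 + 10) - 5)) + 269) = -234*((-8 + 9*(20 - 5)) + 269) = -234*((-8 + 9*15) + 269) = -234*((-8 + 135) + 269) = -234*(127 + 269) = -234*396 = -92664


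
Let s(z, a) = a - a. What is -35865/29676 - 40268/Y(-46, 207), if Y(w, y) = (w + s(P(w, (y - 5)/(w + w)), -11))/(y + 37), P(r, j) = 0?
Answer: 48596113867/227516 ≈ 2.1359e+5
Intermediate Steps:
s(z, a) = 0
Y(w, y) = w/(37 + y) (Y(w, y) = (w + 0)/(y + 37) = w/(37 + y))
-35865/29676 - 40268/Y(-46, 207) = -35865/29676 - 40268/((-46/(37 + 207))) = -35865*1/29676 - 40268/((-46/244)) = -11955/9892 - 40268/((-46*1/244)) = -11955/9892 - 40268/(-23/122) = -11955/9892 - 40268*(-122/23) = -11955/9892 + 4912696/23 = 48596113867/227516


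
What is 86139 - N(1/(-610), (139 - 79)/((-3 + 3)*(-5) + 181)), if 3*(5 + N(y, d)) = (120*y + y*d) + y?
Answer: 28533499081/331230 ≈ 86144.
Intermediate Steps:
N(y, d) = -5 + 121*y/3 + d*y/3 (N(y, d) = -5 + ((120*y + y*d) + y)/3 = -5 + ((120*y + d*y) + y)/3 = -5 + (121*y + d*y)/3 = -5 + (121*y/3 + d*y/3) = -5 + 121*y/3 + d*y/3)
86139 - N(1/(-610), (139 - 79)/((-3 + 3)*(-5) + 181)) = 86139 - (-5 + (121/3)/(-610) + (⅓)*((139 - 79)/((-3 + 3)*(-5) + 181))/(-610)) = 86139 - (-5 + (121/3)*(-1/610) + (⅓)*(60/(0*(-5) + 181))*(-1/610)) = 86139 - (-5 - 121/1830 + (⅓)*(60/(0 + 181))*(-1/610)) = 86139 - (-5 - 121/1830 + (⅓)*(60/181)*(-1/610)) = 86139 - (-5 - 121/1830 - 2/11041) = 86139 - 1*(-1678111/331230) = 86139 + 1678111/331230 = 28533499081/331230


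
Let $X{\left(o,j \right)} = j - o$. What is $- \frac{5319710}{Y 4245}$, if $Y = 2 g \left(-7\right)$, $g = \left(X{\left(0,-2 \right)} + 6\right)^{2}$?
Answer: $\frac{531971}{95088} \approx 5.5945$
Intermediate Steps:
$g = 16$ ($g = \left(\left(-2 - 0\right) + 6\right)^{2} = \left(\left(-2 + 0\right) + 6\right)^{2} = \left(-2 + 6\right)^{2} = 4^{2} = 16$)
$Y = -224$ ($Y = 2 \cdot 16 \left(-7\right) = 32 \left(-7\right) = -224$)
$- \frac{5319710}{Y 4245} = - \frac{5319710}{\left(-224\right) 4245} = - \frac{5319710}{-950880} = \left(-5319710\right) \left(- \frac{1}{950880}\right) = \frac{531971}{95088}$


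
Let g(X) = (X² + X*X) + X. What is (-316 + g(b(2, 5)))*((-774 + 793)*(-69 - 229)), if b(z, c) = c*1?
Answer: 1477782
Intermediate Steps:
b(z, c) = c
g(X) = X + 2*X² (g(X) = (X² + X²) + X = 2*X² + X = X + 2*X²)
(-316 + g(b(2, 5)))*((-774 + 793)*(-69 - 229)) = (-316 + 5*(1 + 2*5))*((-774 + 793)*(-69 - 229)) = (-316 + 5*(1 + 10))*(19*(-298)) = (-316 + 5*11)*(-5662) = (-316 + 55)*(-5662) = -261*(-5662) = 1477782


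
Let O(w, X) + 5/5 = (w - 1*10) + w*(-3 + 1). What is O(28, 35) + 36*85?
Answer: 3021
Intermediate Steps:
O(w, X) = -11 - w (O(w, X) = -1 + ((w - 1*10) + w*(-3 + 1)) = -1 + ((w - 10) + w*(-2)) = -1 + ((-10 + w) - 2*w) = -1 + (-10 - w) = -11 - w)
O(28, 35) + 36*85 = (-11 - 1*28) + 36*85 = (-11 - 28) + 3060 = -39 + 3060 = 3021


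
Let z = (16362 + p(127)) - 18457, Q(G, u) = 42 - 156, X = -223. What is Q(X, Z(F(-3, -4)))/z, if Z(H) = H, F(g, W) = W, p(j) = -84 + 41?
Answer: 57/1069 ≈ 0.053321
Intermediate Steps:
p(j) = -43
Q(G, u) = -114
z = -2138 (z = (16362 - 43) - 18457 = 16319 - 18457 = -2138)
Q(X, Z(F(-3, -4)))/z = -114/(-2138) = -114*(-1/2138) = 57/1069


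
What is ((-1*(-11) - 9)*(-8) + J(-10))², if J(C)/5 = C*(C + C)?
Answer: 968256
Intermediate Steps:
J(C) = 10*C² (J(C) = 5*(C*(C + C)) = 5*(C*(2*C)) = 5*(2*C²) = 10*C²)
((-1*(-11) - 9)*(-8) + J(-10))² = ((-1*(-11) - 9)*(-8) + 10*(-10)²)² = ((11 - 9)*(-8) + 10*100)² = (2*(-8) + 1000)² = (-16 + 1000)² = 984² = 968256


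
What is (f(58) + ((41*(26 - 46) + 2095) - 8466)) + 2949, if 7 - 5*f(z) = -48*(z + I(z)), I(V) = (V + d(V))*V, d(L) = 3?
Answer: 30281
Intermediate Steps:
I(V) = V*(3 + V) (I(V) = (V + 3)*V = (3 + V)*V = V*(3 + V))
f(z) = 7/5 + 48*z/5 + 48*z*(3 + z)/5 (f(z) = 7/5 - (-48)*(z + z*(3 + z))/5 = 7/5 - (-48*z - 48*z*(3 + z))/5 = 7/5 + (48*z/5 + 48*z*(3 + z)/5) = 7/5 + 48*z/5 + 48*z*(3 + z)/5)
(f(58) + ((41*(26 - 46) + 2095) - 8466)) + 2949 = ((7/5 + (48/5)*58² + (192/5)*58) + ((41*(26 - 46) + 2095) - 8466)) + 2949 = ((7/5 + (48/5)*3364 + 11136/5) + ((41*(-20) + 2095) - 8466)) + 2949 = ((7/5 + 161472/5 + 11136/5) + ((-820 + 2095) - 8466)) + 2949 = (34523 + (1275 - 8466)) + 2949 = (34523 - 7191) + 2949 = 27332 + 2949 = 30281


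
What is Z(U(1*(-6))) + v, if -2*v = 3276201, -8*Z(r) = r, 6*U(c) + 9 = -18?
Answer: -26209599/16 ≈ -1.6381e+6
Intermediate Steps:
U(c) = -9/2 (U(c) = -3/2 + (⅙)*(-18) = -3/2 - 3 = -9/2)
Z(r) = -r/8
v = -3276201/2 (v = -½*3276201 = -3276201/2 ≈ -1.6381e+6)
Z(U(1*(-6))) + v = -⅛*(-9/2) - 3276201/2 = 9/16 - 3276201/2 = -26209599/16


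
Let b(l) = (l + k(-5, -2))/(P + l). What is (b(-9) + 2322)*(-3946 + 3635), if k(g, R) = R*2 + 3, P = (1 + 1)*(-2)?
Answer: -9390956/13 ≈ -7.2238e+5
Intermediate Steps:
P = -4 (P = 2*(-2) = -4)
k(g, R) = 3 + 2*R (k(g, R) = 2*R + 3 = 3 + 2*R)
b(l) = (-1 + l)/(-4 + l) (b(l) = (l + (3 + 2*(-2)))/(-4 + l) = (l + (3 - 4))/(-4 + l) = (l - 1)/(-4 + l) = (-1 + l)/(-4 + l))
(b(-9) + 2322)*(-3946 + 3635) = ((-1 - 9)/(-4 - 9) + 2322)*(-3946 + 3635) = (-10/(-13) + 2322)*(-311) = (-1/13*(-10) + 2322)*(-311) = (10/13 + 2322)*(-311) = (30196/13)*(-311) = -9390956/13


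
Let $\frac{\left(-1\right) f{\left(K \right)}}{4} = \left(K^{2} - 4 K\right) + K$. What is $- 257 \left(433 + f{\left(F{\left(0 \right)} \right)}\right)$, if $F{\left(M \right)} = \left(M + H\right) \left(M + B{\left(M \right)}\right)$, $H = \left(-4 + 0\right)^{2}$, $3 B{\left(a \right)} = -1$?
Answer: $- \frac{590329}{9} \approx -65592.0$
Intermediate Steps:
$B{\left(a \right)} = - \frac{1}{3}$ ($B{\left(a \right)} = \frac{1}{3} \left(-1\right) = - \frac{1}{3}$)
$H = 16$ ($H = \left(-4\right)^{2} = 16$)
$F{\left(M \right)} = \left(16 + M\right) \left(- \frac{1}{3} + M\right)$ ($F{\left(M \right)} = \left(M + 16\right) \left(M - \frac{1}{3}\right) = \left(16 + M\right) \left(- \frac{1}{3} + M\right)$)
$f{\left(K \right)} = - 4 K^{2} + 12 K$ ($f{\left(K \right)} = - 4 \left(\left(K^{2} - 4 K\right) + K\right) = - 4 \left(K^{2} - 3 K\right) = - 4 K^{2} + 12 K$)
$- 257 \left(433 + f{\left(F{\left(0 \right)} \right)}\right) = - 257 \left(433 + 4 \left(- \frac{16}{3} + 0^{2} + \frac{47}{3} \cdot 0\right) \left(3 - \left(- \frac{16}{3} + 0^{2} + \frac{47}{3} \cdot 0\right)\right)\right) = - 257 \left(433 + 4 \left(- \frac{16}{3} + 0 + 0\right) \left(3 - \left(- \frac{16}{3} + 0 + 0\right)\right)\right) = - 257 \left(433 + 4 \left(- \frac{16}{3}\right) \left(3 - - \frac{16}{3}\right)\right) = - 257 \left(433 + 4 \left(- \frac{16}{3}\right) \left(3 + \frac{16}{3}\right)\right) = - 257 \left(433 + 4 \left(- \frac{16}{3}\right) \frac{25}{3}\right) = - 257 \left(433 - \frac{1600}{9}\right) = \left(-257\right) \frac{2297}{9} = - \frac{590329}{9}$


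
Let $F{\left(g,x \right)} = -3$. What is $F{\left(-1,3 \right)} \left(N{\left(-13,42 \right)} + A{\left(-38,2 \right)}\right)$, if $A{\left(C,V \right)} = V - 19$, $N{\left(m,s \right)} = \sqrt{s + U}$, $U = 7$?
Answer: $30$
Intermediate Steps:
$N{\left(m,s \right)} = \sqrt{7 + s}$ ($N{\left(m,s \right)} = \sqrt{s + 7} = \sqrt{7 + s}$)
$A{\left(C,V \right)} = -19 + V$
$F{\left(-1,3 \right)} \left(N{\left(-13,42 \right)} + A{\left(-38,2 \right)}\right) = - 3 \left(\sqrt{7 + 42} + \left(-19 + 2\right)\right) = - 3 \left(\sqrt{49} - 17\right) = - 3 \left(7 - 17\right) = \left(-3\right) \left(-10\right) = 30$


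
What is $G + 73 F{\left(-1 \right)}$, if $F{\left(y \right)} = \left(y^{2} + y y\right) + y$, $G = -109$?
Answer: $-36$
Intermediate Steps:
$F{\left(y \right)} = y + 2 y^{2}$ ($F{\left(y \right)} = \left(y^{2} + y^{2}\right) + y = 2 y^{2} + y = y + 2 y^{2}$)
$G + 73 F{\left(-1 \right)} = -109 + 73 \left(- (1 + 2 \left(-1\right))\right) = -109 + 73 \left(- (1 - 2)\right) = -109 + 73 \left(\left(-1\right) \left(-1\right)\right) = -109 + 73 \cdot 1 = -109 + 73 = -36$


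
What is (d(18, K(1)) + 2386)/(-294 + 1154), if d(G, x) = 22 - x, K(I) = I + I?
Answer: 1203/430 ≈ 2.7977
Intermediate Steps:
K(I) = 2*I
(d(18, K(1)) + 2386)/(-294 + 1154) = ((22 - 2) + 2386)/(-294 + 1154) = ((22 - 1*2) + 2386)/860 = ((22 - 2) + 2386)*(1/860) = (20 + 2386)*(1/860) = 2406*(1/860) = 1203/430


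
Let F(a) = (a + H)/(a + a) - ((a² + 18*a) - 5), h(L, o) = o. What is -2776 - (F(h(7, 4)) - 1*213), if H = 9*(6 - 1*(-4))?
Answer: -9967/4 ≈ -2491.8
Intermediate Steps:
H = 90 (H = 9*(6 + 4) = 9*10 = 90)
F(a) = 5 - a² - 18*a + (90 + a)/(2*a) (F(a) = (a + 90)/(a + a) - ((a² + 18*a) - 5) = (90 + a)/((2*a)) - (-5 + a² + 18*a) = (90 + a)*(1/(2*a)) + (5 - a² - 18*a) = (90 + a)/(2*a) + (5 - a² - 18*a) = 5 - a² - 18*a + (90 + a)/(2*a))
-2776 - (F(h(7, 4)) - 1*213) = -2776 - ((11/2 - 1*4² - 18*4 + 45/4) - 1*213) = -2776 - ((11/2 - 1*16 - 72 + 45*(¼)) - 213) = -2776 - ((11/2 - 16 - 72 + 45/4) - 213) = -2776 - (-285/4 - 213) = -2776 - 1*(-1137/4) = -2776 + 1137/4 = -9967/4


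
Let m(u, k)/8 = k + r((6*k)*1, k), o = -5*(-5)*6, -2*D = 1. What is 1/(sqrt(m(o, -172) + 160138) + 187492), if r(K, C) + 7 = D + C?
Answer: 93746/17576546369 - sqrt(157326)/35153092738 ≈ 5.3223e-6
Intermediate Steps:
D = -1/2 (D = -1/2*1 = -1/2 ≈ -0.50000)
o = 150 (o = 25*6 = 150)
r(K, C) = -15/2 + C (r(K, C) = -7 + (-1/2 + C) = -15/2 + C)
m(u, k) = -60 + 16*k (m(u, k) = 8*(k + (-15/2 + k)) = 8*(-15/2 + 2*k) = -60 + 16*k)
1/(sqrt(m(o, -172) + 160138) + 187492) = 1/(sqrt((-60 + 16*(-172)) + 160138) + 187492) = 1/(sqrt((-60 - 2752) + 160138) + 187492) = 1/(sqrt(-2812 + 160138) + 187492) = 1/(sqrt(157326) + 187492) = 1/(187492 + sqrt(157326))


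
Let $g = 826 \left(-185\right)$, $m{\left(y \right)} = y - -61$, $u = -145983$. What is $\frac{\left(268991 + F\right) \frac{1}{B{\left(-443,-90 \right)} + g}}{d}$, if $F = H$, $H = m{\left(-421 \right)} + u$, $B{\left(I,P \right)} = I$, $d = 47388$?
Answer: $- \frac{30662}{1815588291} \approx -1.6888 \cdot 10^{-5}$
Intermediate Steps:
$m{\left(y \right)} = 61 + y$ ($m{\left(y \right)} = y + 61 = 61 + y$)
$H = -146343$ ($H = \left(61 - 421\right) - 145983 = -360 - 145983 = -146343$)
$F = -146343$
$g = -152810$
$\frac{\left(268991 + F\right) \frac{1}{B{\left(-443,-90 \right)} + g}}{d} = \frac{\left(268991 - 146343\right) \frac{1}{-443 - 152810}}{47388} = \frac{122648}{-153253} \cdot \frac{1}{47388} = 122648 \left(- \frac{1}{153253}\right) \frac{1}{47388} = \left(- \frac{122648}{153253}\right) \frac{1}{47388} = - \frac{30662}{1815588291}$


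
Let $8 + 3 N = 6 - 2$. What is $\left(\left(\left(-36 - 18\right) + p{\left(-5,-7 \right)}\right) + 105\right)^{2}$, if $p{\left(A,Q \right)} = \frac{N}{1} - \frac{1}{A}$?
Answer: $\frac{559504}{225} \approx 2486.7$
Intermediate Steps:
$N = - \frac{4}{3}$ ($N = - \frac{8}{3} + \frac{6 - 2}{3} = - \frac{8}{3} + \frac{1}{3} \cdot 4 = - \frac{8}{3} + \frac{4}{3} = - \frac{4}{3} \approx -1.3333$)
$p{\left(A,Q \right)} = - \frac{4}{3} - \frac{1}{A}$ ($p{\left(A,Q \right)} = - \frac{4}{3 \cdot 1} - \frac{1}{A} = \left(- \frac{4}{3}\right) 1 - \frac{1}{A} = - \frac{4}{3} - \frac{1}{A}$)
$\left(\left(\left(-36 - 18\right) + p{\left(-5,-7 \right)}\right) + 105\right)^{2} = \left(\left(\left(-36 - 18\right) - \frac{17}{15}\right) + 105\right)^{2} = \left(\left(-54 - \frac{17}{15}\right) + 105\right)^{2} = \left(- \frac{827}{15} + 105\right)^{2} = \left(\frac{748}{15}\right)^{2} = \frac{559504}{225}$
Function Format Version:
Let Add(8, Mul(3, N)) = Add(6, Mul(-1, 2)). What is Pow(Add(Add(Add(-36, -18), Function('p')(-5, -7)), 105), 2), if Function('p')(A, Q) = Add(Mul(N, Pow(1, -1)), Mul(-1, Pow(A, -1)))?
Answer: Rational(559504, 225) ≈ 2486.7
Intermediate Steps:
N = Rational(-4, 3) (N = Add(Rational(-8, 3), Mul(Rational(1, 3), Add(6, Mul(-1, 2)))) = Add(Rational(-8, 3), Mul(Rational(1, 3), Add(6, -2))) = Add(Rational(-8, 3), Mul(Rational(1, 3), 4)) = Add(Rational(-8, 3), Rational(4, 3)) = Rational(-4, 3) ≈ -1.3333)
Function('p')(A, Q) = Add(Rational(-4, 3), Mul(-1, Pow(A, -1))) (Function('p')(A, Q) = Add(Mul(Rational(-4, 3), Pow(1, -1)), Mul(-1, Pow(A, -1))) = Add(Mul(Rational(-4, 3), 1), Mul(-1, Pow(A, -1))) = Add(Rational(-4, 3), Mul(-1, Pow(A, -1))))
Pow(Add(Add(Add(-36, -18), Function('p')(-5, -7)), 105), 2) = Pow(Add(Add(Add(-36, -18), Add(Rational(-4, 3), Mul(-1, Pow(-5, -1)))), 105), 2) = Pow(Add(Add(-54, Add(Rational(-4, 3), Mul(-1, Rational(-1, 5)))), 105), 2) = Pow(Add(Add(-54, Add(Rational(-4, 3), Rational(1, 5))), 105), 2) = Pow(Add(Add(-54, Rational(-17, 15)), 105), 2) = Pow(Add(Rational(-827, 15), 105), 2) = Pow(Rational(748, 15), 2) = Rational(559504, 225)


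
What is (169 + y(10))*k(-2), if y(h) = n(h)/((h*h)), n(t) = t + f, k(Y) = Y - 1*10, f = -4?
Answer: -50718/25 ≈ -2028.7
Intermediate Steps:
k(Y) = -10 + Y (k(Y) = Y - 10 = -10 + Y)
n(t) = -4 + t (n(t) = t - 4 = -4 + t)
y(h) = (-4 + h)/h² (y(h) = (-4 + h)/((h*h)) = (-4 + h)/(h²) = (-4 + h)/h²)
(169 + y(10))*k(-2) = (169 + (-4 + 10)/10²)*(-10 - 2) = (169 + (1/100)*6)*(-12) = (169 + 3/50)*(-12) = (8453/50)*(-12) = -50718/25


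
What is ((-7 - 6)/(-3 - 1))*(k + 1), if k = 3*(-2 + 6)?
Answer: 169/4 ≈ 42.250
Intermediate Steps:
k = 12 (k = 3*4 = 12)
((-7 - 6)/(-3 - 1))*(k + 1) = ((-7 - 6)/(-3 - 1))*(12 + 1) = -13/(-4)*13 = -13*(-¼)*13 = (13/4)*13 = 169/4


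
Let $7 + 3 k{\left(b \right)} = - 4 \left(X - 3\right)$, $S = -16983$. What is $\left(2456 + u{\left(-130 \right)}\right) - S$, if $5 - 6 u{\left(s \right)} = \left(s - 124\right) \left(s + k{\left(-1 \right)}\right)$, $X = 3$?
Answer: $\frac{249079}{18} \approx 13838.0$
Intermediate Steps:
$k{\left(b \right)} = - \frac{7}{3}$ ($k{\left(b \right)} = - \frac{7}{3} + \frac{\left(-4\right) \left(3 - 3\right)}{3} = - \frac{7}{3} + \frac{\left(-4\right) 0}{3} = - \frac{7}{3} + \frac{1}{3} \cdot 0 = - \frac{7}{3} + 0 = - \frac{7}{3}$)
$u{\left(s \right)} = \frac{5}{6} - \frac{\left(-124 + s\right) \left(- \frac{7}{3} + s\right)}{6}$ ($u{\left(s \right)} = \frac{5}{6} - \frac{\left(s - 124\right) \left(s - \frac{7}{3}\right)}{6} = \frac{5}{6} - \frac{\left(-124 + s\right) \left(- \frac{7}{3} + s\right)}{6}$)
$\left(2456 + u{\left(-130 \right)}\right) - S = \left(2456 - \left(\frac{50123}{18} + \frac{8450}{3}\right)\right) - -16983 = \left(2456 - \frac{100823}{18}\right) + 16983 = - \frac{56615}{18} + 16983 = \frac{249079}{18}$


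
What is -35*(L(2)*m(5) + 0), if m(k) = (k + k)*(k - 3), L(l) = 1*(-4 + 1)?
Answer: 2100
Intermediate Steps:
L(l) = -3 (L(l) = 1*(-3) = -3)
m(k) = 2*k*(-3 + k) (m(k) = (2*k)*(-3 + k) = 2*k*(-3 + k))
-35*(L(2)*m(5) + 0) = -35*(-6*5*(-3 + 5) + 0) = -35*(-6*5*2 + 0) = -35*(-3*20 + 0) = -35*(-60 + 0) = -35*(-60) = 2100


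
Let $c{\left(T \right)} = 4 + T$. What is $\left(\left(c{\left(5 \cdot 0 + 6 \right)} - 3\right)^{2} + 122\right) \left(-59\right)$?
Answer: $-10089$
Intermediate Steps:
$\left(\left(c{\left(5 \cdot 0 + 6 \right)} - 3\right)^{2} + 122\right) \left(-59\right) = \left(\left(\left(4 + \left(5 \cdot 0 + 6\right)\right) - 3\right)^{2} + 122\right) \left(-59\right) = \left(\left(\left(4 + \left(0 + 6\right)\right) - 3\right)^{2} + 122\right) \left(-59\right) = \left(\left(\left(4 + 6\right) - 3\right)^{2} + 122\right) \left(-59\right) = \left(\left(10 - 3\right)^{2} + 122\right) \left(-59\right) = \left(7^{2} + 122\right) \left(-59\right) = \left(49 + 122\right) \left(-59\right) = 171 \left(-59\right) = -10089$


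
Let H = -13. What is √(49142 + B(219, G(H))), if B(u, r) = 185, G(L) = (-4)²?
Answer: √49327 ≈ 222.10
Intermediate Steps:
G(L) = 16
√(49142 + B(219, G(H))) = √(49142 + 185) = √49327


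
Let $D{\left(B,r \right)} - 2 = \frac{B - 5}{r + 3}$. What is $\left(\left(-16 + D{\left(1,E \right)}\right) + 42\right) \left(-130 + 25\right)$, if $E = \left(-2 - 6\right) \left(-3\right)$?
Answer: $- \frac{26320}{9} \approx -2924.4$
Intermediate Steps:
$E = 24$ ($E = \left(-2 - 6\right) \left(-3\right) = \left(-8\right) \left(-3\right) = 24$)
$D{\left(B,r \right)} = 2 + \frac{-5 + B}{3 + r}$ ($D{\left(B,r \right)} = 2 + \frac{B - 5}{r + 3} = 2 + \frac{-5 + B}{3 + r}$)
$\left(\left(-16 + D{\left(1,E \right)}\right) + 42\right) \left(-130 + 25\right) = \left(\left(-16 + \frac{1 + 1 + 2 \cdot 24}{3 + 24}\right) + 42\right) \left(-130 + 25\right) = \left(\left(-16 + \frac{1 + 1 + 48}{27}\right) + 42\right) \left(-105\right) = \left(\left(-16 + \frac{1}{27} \cdot 50\right) + 42\right) \left(-105\right) = \left(\left(-16 + \frac{50}{27}\right) + 42\right) \left(-105\right) = \left(- \frac{382}{27} + 42\right) \left(-105\right) = \frac{752}{27} \left(-105\right) = - \frac{26320}{9}$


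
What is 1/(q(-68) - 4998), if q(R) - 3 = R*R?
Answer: -1/371 ≈ -0.0026954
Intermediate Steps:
q(R) = 3 + R**2 (q(R) = 3 + R*R = 3 + R**2)
1/(q(-68) - 4998) = 1/((3 + (-68)**2) - 4998) = 1/((3 + 4624) - 4998) = 1/(4627 - 4998) = 1/(-371) = -1/371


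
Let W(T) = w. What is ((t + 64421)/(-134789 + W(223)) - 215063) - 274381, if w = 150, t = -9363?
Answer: -65898305774/134639 ≈ -4.8944e+5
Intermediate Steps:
W(T) = 150
((t + 64421)/(-134789 + W(223)) - 215063) - 274381 = ((-9363 + 64421)/(-134789 + 150) - 215063) - 274381 = (55058/(-134639) - 215063) - 274381 = (55058*(-1/134639) - 215063) - 274381 = (-55058/134639 - 215063) - 274381 = -28955922315/134639 - 274381 = -65898305774/134639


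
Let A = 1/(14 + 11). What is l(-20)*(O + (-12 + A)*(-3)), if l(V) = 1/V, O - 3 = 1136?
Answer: -7343/125 ≈ -58.744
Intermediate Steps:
O = 1139 (O = 3 + 1136 = 1139)
A = 1/25 ≈ 0.040000
l(-20)*(O + (-12 + A)*(-3)) = (1139 + (-12 + 1/25)*(-3))/(-20) = -(1139 - 299/25*(-3))/20 = -(1139 + 897/25)/20 = -1/20*29372/25 = -7343/125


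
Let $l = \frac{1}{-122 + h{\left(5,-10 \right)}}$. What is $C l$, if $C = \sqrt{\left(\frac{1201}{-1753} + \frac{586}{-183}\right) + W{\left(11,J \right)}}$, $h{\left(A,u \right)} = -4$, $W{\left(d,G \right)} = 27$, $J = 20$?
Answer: $- \frac{\sqrt{594643612767}}{20210337} \approx -0.038155$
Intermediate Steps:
$C = \frac{2 \sqrt{594643612767}}{320799}$ ($C = \sqrt{\left(\frac{1201}{-1753} + \frac{586}{-183}\right) + 27} = \sqrt{\left(1201 \left(- \frac{1}{1753}\right) + 586 \left(- \frac{1}{183}\right)\right) + 27} = \sqrt{\left(- \frac{1201}{1753} - \frac{586}{183}\right) + 27} = \sqrt{- \frac{1247041}{320799} + 27} = \sqrt{\frac{7414532}{320799}} = \frac{2 \sqrt{594643612767}}{320799} \approx 4.8076$)
$l = - \frac{1}{126}$ ($l = \frac{1}{-122 - 4} = \frac{1}{-126} = - \frac{1}{126} \approx -0.0079365$)
$C l = \frac{2 \sqrt{594643612767}}{320799} \left(- \frac{1}{126}\right) = - \frac{\sqrt{594643612767}}{20210337}$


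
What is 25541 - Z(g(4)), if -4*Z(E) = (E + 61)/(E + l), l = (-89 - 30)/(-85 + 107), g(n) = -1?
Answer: 1200317/47 ≈ 25539.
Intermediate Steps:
l = -119/22 ≈ -5.4091
Z(E) = -(61 + E)/(4*(-119/22 + E)) (Z(E) = -(E + 61)/(4*(E - 119/22)) = -(61 + E)/(4*(-119/22 + E)))
25541 - Z(g(4)) = 25541 - 11*(-61 - 1*(-1))/(2*(-119 + 22*(-1))) = 25541 - 11*(-61 + 1)/(2*(-119 - 22)) = 25541 - 11*(-60)/(2*(-141)) = 25541 - 11*(-1)*(-60)/(2*141) = 25541 - 1*110/47 = 25541 - 110/47 = 1200317/47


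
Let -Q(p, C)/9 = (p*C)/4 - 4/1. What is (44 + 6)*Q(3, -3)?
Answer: 5625/2 ≈ 2812.5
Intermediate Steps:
Q(p, C) = 36 - 9*C*p/4 (Q(p, C) = -9*((p*C)/4 - 4/1) = -9*((C*p)*(¼) - 4*1) = -9*(C*p/4 - 4) = -9*(-4 + C*p/4) = 36 - 9*C*p/4)
(44 + 6)*Q(3, -3) = (44 + 6)*(36 - 9/4*(-3)*3) = 50*(36 + 81/4) = 50*(225/4) = 5625/2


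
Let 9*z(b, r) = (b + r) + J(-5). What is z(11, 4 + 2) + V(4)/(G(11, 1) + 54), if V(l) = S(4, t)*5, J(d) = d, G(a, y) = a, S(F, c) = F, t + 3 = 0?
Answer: 64/39 ≈ 1.6410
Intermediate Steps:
t = -3 (t = -3 + 0 = -3)
z(b, r) = -5/9 + b/9 + r/9 (z(b, r) = ((b + r) - 5)/9 = (-5 + b + r)/9 = -5/9 + b/9 + r/9)
V(l) = 20 (V(l) = 4*5 = 20)
z(11, 4 + 2) + V(4)/(G(11, 1) + 54) = (-5/9 + (⅑)*11 + (4 + 2)/9) + 20/(11 + 54) = (-5/9 + 11/9 + (⅑)*6) + 20/65 = (-5/9 + 11/9 + ⅔) + 20*(1/65) = 4/3 + 4/13 = 64/39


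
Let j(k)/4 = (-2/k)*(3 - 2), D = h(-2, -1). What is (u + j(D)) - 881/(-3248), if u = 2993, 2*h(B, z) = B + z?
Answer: 29218403/9744 ≈ 2998.6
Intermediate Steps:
h(B, z) = B/2 + z/2 (h(B, z) = (B + z)/2 = B/2 + z/2)
D = -3/2 (D = (1/2)*(-2) + (1/2)*(-1) = -1 - 1/2 = -3/2 ≈ -1.5000)
j(k) = -8/k (j(k) = 4*((-2/k)*(3 - 2)) = 4*(-2/k*1) = 4*(-2/k) = -8/k)
(u + j(D)) - 881/(-3248) = (2993 - 8/(-3/2)) - 881/(-3248) = (2993 - 8*(-2/3)) - 881*(-1/3248) = (2993 + 16/3) + 881/3248 = 8995/3 + 881/3248 = 29218403/9744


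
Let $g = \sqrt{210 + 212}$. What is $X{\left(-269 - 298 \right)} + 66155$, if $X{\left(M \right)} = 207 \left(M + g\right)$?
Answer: $-51214 + 207 \sqrt{422} \approx -46962.0$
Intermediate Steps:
$g = \sqrt{422} \approx 20.543$
$X{\left(M \right)} = 207 M + 207 \sqrt{422}$ ($X{\left(M \right)} = 207 \left(M + \sqrt{422}\right) = 207 M + 207 \sqrt{422}$)
$X{\left(-269 - 298 \right)} + 66155 = \left(207 \left(-269 - 298\right) + 207 \sqrt{422}\right) + 66155 = \left(207 \left(-567\right) + 207 \sqrt{422}\right) + 66155 = \left(-117369 + 207 \sqrt{422}\right) + 66155 = -51214 + 207 \sqrt{422}$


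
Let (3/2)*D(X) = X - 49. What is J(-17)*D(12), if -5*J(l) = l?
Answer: -1258/15 ≈ -83.867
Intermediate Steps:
J(l) = -l/5
D(X) = -98/3 + 2*X/3 (D(X) = 2*(X - 49)/3 = 2*(-49 + X)/3 = -98/3 + 2*X/3)
J(-17)*D(12) = (-1/5*(-17))*(-98/3 + (2/3)*12) = 17*(-98/3 + 8)/5 = (17/5)*(-74/3) = -1258/15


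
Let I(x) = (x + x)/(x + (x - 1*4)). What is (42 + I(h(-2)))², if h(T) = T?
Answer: 7225/4 ≈ 1806.3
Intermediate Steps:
I(x) = 2*x/(-4 + 2*x) (I(x) = (2*x)/(x + (x - 4)) = (2*x)/(x + (-4 + x)) = (2*x)/(-4 + 2*x) = 2*x/(-4 + 2*x))
(42 + I(h(-2)))² = (42 - 2/(-2 - 2))² = (42 - 2/(-4))² = (42 - 2*(-¼))² = (42 + ½)² = (85/2)² = 7225/4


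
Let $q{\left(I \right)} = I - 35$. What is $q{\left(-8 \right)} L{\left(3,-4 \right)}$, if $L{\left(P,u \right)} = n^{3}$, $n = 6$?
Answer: $-9288$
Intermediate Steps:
$L{\left(P,u \right)} = 216$ ($L{\left(P,u \right)} = 6^{3} = 216$)
$q{\left(I \right)} = -35 + I$
$q{\left(-8 \right)} L{\left(3,-4 \right)} = \left(-35 - 8\right) 216 = \left(-43\right) 216 = -9288$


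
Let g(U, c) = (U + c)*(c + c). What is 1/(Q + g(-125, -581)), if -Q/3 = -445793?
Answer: 1/2157751 ≈ 4.6345e-7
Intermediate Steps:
Q = 1337379 (Q = -3*(-445793) = 1337379)
g(U, c) = 2*c*(U + c) (g(U, c) = (U + c)*(2*c) = 2*c*(U + c))
1/(Q + g(-125, -581)) = 1/(1337379 + 2*(-581)*(-125 - 581)) = 1/(1337379 + 2*(-581)*(-706)) = 1/(1337379 + 820372) = 1/2157751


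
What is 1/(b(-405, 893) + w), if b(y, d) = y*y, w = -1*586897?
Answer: -1/422872 ≈ -2.3648e-6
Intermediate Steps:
w = -586897
b(y, d) = y²
1/(b(-405, 893) + w) = 1/((-405)² - 586897) = 1/(164025 - 586897) = 1/(-422872) = -1/422872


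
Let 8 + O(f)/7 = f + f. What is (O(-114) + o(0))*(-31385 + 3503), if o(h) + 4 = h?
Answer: 46172592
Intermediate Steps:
o(h) = -4 + h
O(f) = -56 + 14*f (O(f) = -56 + 7*(f + f) = -56 + 7*(2*f) = -56 + 14*f)
(O(-114) + o(0))*(-31385 + 3503) = ((-56 + 14*(-114)) + (-4 + 0))*(-31385 + 3503) = ((-56 - 1596) - 4)*(-27882) = (-1652 - 4)*(-27882) = -1656*(-27882) = 46172592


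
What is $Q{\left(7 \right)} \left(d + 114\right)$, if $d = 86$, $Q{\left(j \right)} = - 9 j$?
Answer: $-12600$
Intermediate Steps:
$Q{\left(7 \right)} \left(d + 114\right) = \left(-9\right) 7 \left(86 + 114\right) = \left(-63\right) 200 = -12600$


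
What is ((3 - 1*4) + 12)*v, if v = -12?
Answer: -132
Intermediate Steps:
((3 - 1*4) + 12)*v = ((3 - 1*4) + 12)*(-12) = ((3 - 4) + 12)*(-12) = (-1 + 12)*(-12) = 11*(-12) = -132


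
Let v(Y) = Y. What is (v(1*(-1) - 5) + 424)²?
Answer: 174724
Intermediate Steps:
(v(1*(-1) - 5) + 424)² = ((1*(-1) - 5) + 424)² = ((-1 - 5) + 424)² = (-6 + 424)² = 418² = 174724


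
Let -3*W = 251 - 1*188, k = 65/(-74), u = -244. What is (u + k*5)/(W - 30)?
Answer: 6127/1258 ≈ 4.8704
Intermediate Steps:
k = -65/74 (k = 65*(-1/74) = -65/74 ≈ -0.87838)
W = -21 (W = -(251 - 1*188)/3 = -(251 - 188)/3 = -1/3*63 = -21)
(u + k*5)/(W - 30) = (-244 - 65/74*5)/(-21 - 30) = (-244 - 325/74)/(-51) = -18381/74*(-1/51) = 6127/1258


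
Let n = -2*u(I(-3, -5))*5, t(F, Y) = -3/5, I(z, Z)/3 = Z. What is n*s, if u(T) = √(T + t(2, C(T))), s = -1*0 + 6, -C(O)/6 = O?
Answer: -12*I*√390 ≈ -236.98*I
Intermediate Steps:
C(O) = -6*O
I(z, Z) = 3*Z
s = 6 (s = 0 + 6 = 6)
t(F, Y) = -⅗ (t(F, Y) = -3*⅕ = -⅗)
u(T) = √(-⅗ + T) (u(T) = √(T - ⅗) = √(-⅗ + T))
n = -2*I*√390 (n = -2*√(-15 + 25*(3*(-5)))/5*5 = -2*√(-15 + 25*(-15))/5*5 = -2*√(-15 - 375)/5*5 = -2*√(-390)/5*5 = -2*I*√390/5*5 = -2*I*√390 ≈ -39.497*I)
n*s = -2*I*√390*6 = -12*I*√390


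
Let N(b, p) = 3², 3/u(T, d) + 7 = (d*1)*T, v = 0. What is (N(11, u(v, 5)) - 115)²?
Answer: 11236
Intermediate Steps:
u(T, d) = 3/(-7 + T*d) (u(T, d) = 3/(-7 + (d*1)*T) = 3/(-7 + d*T) = 3/(-7 + T*d))
N(b, p) = 9
(N(11, u(v, 5)) - 115)² = (9 - 115)² = (-106)² = 11236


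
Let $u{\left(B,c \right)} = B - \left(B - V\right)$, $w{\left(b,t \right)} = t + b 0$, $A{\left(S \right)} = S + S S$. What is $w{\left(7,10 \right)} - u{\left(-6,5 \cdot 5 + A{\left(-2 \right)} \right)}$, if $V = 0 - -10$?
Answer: $0$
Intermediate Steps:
$A{\left(S \right)} = S + S^{2}$
$w{\left(b,t \right)} = t$ ($w{\left(b,t \right)} = t + 0 = t$)
$V = 10$ ($V = 0 + 10 = 10$)
$u{\left(B,c \right)} = 10$ ($u{\left(B,c \right)} = B - \left(-10 + B\right) = 10$)
$w{\left(7,10 \right)} - u{\left(-6,5 \cdot 5 + A{\left(-2 \right)} \right)} = 10 - 10 = 0$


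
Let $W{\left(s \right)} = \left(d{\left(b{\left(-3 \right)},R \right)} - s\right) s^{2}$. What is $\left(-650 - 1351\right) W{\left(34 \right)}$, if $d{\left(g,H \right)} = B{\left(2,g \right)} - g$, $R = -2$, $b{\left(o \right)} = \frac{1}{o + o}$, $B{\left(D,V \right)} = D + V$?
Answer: $74020992$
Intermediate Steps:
$b{\left(o \right)} = \frac{1}{2 o}$
$d{\left(g,H \right)} = 2$ ($d{\left(g,H \right)} = \left(2 + g\right) - g = 2$)
$W{\left(s \right)} = s^{2} \left(2 - s\right)$ ($W{\left(s \right)} = \left(2 - s\right) s^{2} = s^{2} \left(2 - s\right)$)
$\left(-650 - 1351\right) W{\left(34 \right)} = \left(-650 - 1351\right) 34^{2} \left(2 - 34\right) = - 2001 \cdot 1156 \left(2 - 34\right) = - 2001 \cdot 1156 \left(-32\right) = \left(-2001\right) \left(-36992\right) = 74020992$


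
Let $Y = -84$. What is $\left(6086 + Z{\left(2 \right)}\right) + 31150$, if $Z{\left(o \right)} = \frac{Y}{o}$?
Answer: $37194$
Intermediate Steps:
$Z{\left(o \right)} = - \frac{84}{o}$
$\left(6086 + Z{\left(2 \right)}\right) + 31150 = \left(6086 - \frac{84}{2}\right) + 31150 = \left(6086 - 42\right) + 31150 = 6044 + 31150 = 37194$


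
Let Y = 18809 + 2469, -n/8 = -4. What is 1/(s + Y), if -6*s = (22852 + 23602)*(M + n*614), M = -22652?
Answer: 3/69837742 ≈ 4.2957e-8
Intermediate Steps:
n = 32 (n = -8*(-4) = 32)
Y = 21278
s = 69773908/3 (s = -(22852 + 23602)*(-22652 + 32*614)/6 = -23227*(-22652 + 19648)/3 = -23227*(-3004)/3 = -⅙*(-139547816) = 69773908/3 ≈ 2.3258e+7)
1/(s + Y) = 1/(69773908/3 + 21278) = 1/(69837742/3) = 3/69837742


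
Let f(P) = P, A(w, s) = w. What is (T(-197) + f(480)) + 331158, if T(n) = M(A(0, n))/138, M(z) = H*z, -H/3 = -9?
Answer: 331638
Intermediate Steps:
H = 27 (H = -3*(-9) = 27)
M(z) = 27*z
T(n) = 0 (T(n) = (27*0)/138 = 0*(1/138) = 0)
(T(-197) + f(480)) + 331158 = (0 + 480) + 331158 = 480 + 331158 = 331638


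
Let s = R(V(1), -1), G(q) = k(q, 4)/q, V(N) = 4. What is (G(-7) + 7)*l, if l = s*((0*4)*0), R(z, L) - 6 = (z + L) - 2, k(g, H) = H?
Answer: 0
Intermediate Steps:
R(z, L) = 4 + L + z (R(z, L) = 6 + ((z + L) - 2) = 6 + ((L + z) - 2) = 6 + (-2 + L + z) = 4 + L + z)
G(q) = 4/q
s = 7 (s = 4 - 1 + 4 = 7)
l = 0 (l = 7*((0*4)*0) = 7*(0*0) = 7*0 = 0)
(G(-7) + 7)*l = (4/(-7) + 7)*0 = (4*(-⅐) + 7)*0 = (-4/7 + 7)*0 = (45/7)*0 = 0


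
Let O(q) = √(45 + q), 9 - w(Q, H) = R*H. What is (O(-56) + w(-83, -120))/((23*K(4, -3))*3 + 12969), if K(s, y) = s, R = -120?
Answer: -4797/4415 + I*√11/13245 ≈ -1.0865 + 0.00025041*I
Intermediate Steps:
w(Q, H) = 9 + 120*H (w(Q, H) = 9 - (-120)*H = 9 + 120*H)
(O(-56) + w(-83, -120))/((23*K(4, -3))*3 + 12969) = (√(45 - 56) + (9 + 120*(-120)))/((23*4)*3 + 12969) = (√(-11) + (9 - 14400))/(92*3 + 12969) = (I*√11 - 14391)/(276 + 12969) = (-14391 + I*√11)/13245 = (-14391 + I*√11)*(1/13245) = -4797/4415 + I*√11/13245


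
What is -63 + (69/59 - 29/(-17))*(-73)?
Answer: -273721/1003 ≈ -272.90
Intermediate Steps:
-63 + (69/59 - 29/(-17))*(-73) = -63 + (69*(1/59) - 29*(-1/17))*(-73) = -63 + (69/59 + 29/17)*(-73) = -63 + (2884/1003)*(-73) = -63 - 210532/1003 = -273721/1003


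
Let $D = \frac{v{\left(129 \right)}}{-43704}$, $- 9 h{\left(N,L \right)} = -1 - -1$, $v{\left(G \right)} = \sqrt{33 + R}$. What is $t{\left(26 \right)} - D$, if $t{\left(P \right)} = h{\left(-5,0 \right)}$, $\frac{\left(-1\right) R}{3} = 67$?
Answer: $\frac{i \sqrt{42}}{21852} \approx 0.00029657 i$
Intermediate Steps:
$R = -201$ ($R = \left(-3\right) 67 = -201$)
$v{\left(G \right)} = 2 i \sqrt{42}$ ($v{\left(G \right)} = \sqrt{33 - 201} = \sqrt{-168} = 2 i \sqrt{42}$)
$h{\left(N,L \right)} = 0$ ($h{\left(N,L \right)} = - \frac{-1 - -1}{9} = - \frac{-1 + 1}{9} = \left(- \frac{1}{9}\right) 0 = 0$)
$t{\left(P \right)} = 0$
$D = - \frac{i \sqrt{42}}{21852}$ ($D = \frac{2 i \sqrt{42}}{-43704} = 2 i \sqrt{42} \left(- \frac{1}{43704}\right) = - \frac{i \sqrt{42}}{21852} \approx - 0.00029657 i$)
$t{\left(26 \right)} - D = 0 - - \frac{i \sqrt{42}}{21852} = 0 + \frac{i \sqrt{42}}{21852} = \frac{i \sqrt{42}}{21852}$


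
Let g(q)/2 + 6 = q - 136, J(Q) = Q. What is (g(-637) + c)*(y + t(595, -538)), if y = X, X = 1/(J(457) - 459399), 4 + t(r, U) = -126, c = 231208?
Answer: -6850742084325/229471 ≈ -2.9854e+7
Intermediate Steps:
t(r, U) = -130 (t(r, U) = -4 - 126 = -130)
X = -1/458942 (X = 1/(457 - 459399) = 1/(-458942) = -1/458942 ≈ -2.1789e-6)
y = -1/458942 ≈ -2.1789e-6
g(q) = -284 + 2*q (g(q) = -12 + 2*(q - 136) = -12 + 2*(-136 + q) = -12 + (-272 + 2*q) = -284 + 2*q)
(g(-637) + c)*(y + t(595, -538)) = ((-284 + 2*(-637)) + 231208)*(-1/458942 - 130) = ((-284 - 1274) + 231208)*(-59662461/458942) = (-1558 + 231208)*(-59662461/458942) = 229650*(-59662461/458942) = -6850742084325/229471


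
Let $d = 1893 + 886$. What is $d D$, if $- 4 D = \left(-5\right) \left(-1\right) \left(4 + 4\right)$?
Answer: $-27790$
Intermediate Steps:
$d = 2779$
$D = -10$ ($D = - \frac{\left(-5\right) \left(-1\right) \left(4 + 4\right)}{4} = - \frac{5 \cdot 8}{4} = \left(- \frac{1}{4}\right) 40 = -10$)
$d D = 2779 \left(-10\right) = -27790$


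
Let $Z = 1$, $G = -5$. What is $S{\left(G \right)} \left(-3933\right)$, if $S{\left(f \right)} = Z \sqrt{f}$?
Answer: $- 3933 i \sqrt{5} \approx - 8794.5 i$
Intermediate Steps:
$S{\left(f \right)} = \sqrt{f}$ ($S{\left(f \right)} = 1 \sqrt{f} = \sqrt{f}$)
$S{\left(G \right)} \left(-3933\right) = \sqrt{-5} \left(-3933\right) = i \sqrt{5} \left(-3933\right) = - 3933 i \sqrt{5}$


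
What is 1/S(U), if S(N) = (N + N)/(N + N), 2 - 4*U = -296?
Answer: 1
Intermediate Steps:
U = 149/2 (U = ½ - ¼*(-296) = ½ + 74 = 149/2 ≈ 74.500)
S(N) = 1 (S(N) = (2*N)/((2*N)) = (2*N)*(1/(2*N)) = 1)
1/S(U) = 1/1 = 1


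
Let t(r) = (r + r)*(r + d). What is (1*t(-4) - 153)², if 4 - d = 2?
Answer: 18769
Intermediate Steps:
d = 2 (d = 4 - 1*2 = 4 - 2 = 2)
t(r) = 2*r*(2 + r) (t(r) = (r + r)*(r + 2) = (2*r)*(2 + r) = 2*r*(2 + r))
(1*t(-4) - 153)² = (1*(2*(-4)*(2 - 4)) - 153)² = (1*(2*(-4)*(-2)) - 153)² = (1*16 - 153)² = (16 - 153)² = (-137)² = 18769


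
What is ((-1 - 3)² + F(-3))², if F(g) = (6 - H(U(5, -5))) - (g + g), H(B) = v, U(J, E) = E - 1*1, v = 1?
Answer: 729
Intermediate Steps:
U(J, E) = -1 + E (U(J, E) = E - 1 = -1 + E)
H(B) = 1
F(g) = 5 - 2*g (F(g) = (6 - 1*1) - (g + g) = (6 - 1) - 2*g = 5 - 2*g)
((-1 - 3)² + F(-3))² = ((-1 - 3)² + (5 - 2*(-3)))² = ((-4)² + (5 + 6))² = (16 + 11)² = 27² = 729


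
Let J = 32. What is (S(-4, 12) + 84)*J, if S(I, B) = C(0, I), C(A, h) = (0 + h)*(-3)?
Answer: 3072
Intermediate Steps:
C(A, h) = -3*h (C(A, h) = h*(-3) = -3*h)
S(I, B) = -3*I
(S(-4, 12) + 84)*J = (-3*(-4) + 84)*32 = (12 + 84)*32 = 96*32 = 3072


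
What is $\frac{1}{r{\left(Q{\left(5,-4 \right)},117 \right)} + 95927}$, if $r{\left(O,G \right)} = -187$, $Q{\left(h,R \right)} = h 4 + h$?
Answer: $\frac{1}{95740} \approx 1.0445 \cdot 10^{-5}$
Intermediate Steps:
$Q{\left(h,R \right)} = 5 h$ ($Q{\left(h,R \right)} = 4 h + h = 5 h$)
$\frac{1}{r{\left(Q{\left(5,-4 \right)},117 \right)} + 95927} = \frac{1}{-187 + 95927} = \frac{1}{95740}$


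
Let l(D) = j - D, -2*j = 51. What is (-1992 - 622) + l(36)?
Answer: -5351/2 ≈ -2675.5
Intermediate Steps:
j = -51/2 (j = -½*51 = -51/2 ≈ -25.500)
l(D) = -51/2 - D
(-1992 - 622) + l(36) = (-1992 - 622) + (-51/2 - 1*36) = -2614 + (-51/2 - 36) = -2614 - 123/2 = -5351/2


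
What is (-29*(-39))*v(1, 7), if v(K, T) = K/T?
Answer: 1131/7 ≈ 161.57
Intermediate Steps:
(-29*(-39))*v(1, 7) = (-29*(-39))*(1/7) = 1131*(1*(⅐)) = 1131*(⅐) = 1131/7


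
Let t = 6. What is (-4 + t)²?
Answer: 4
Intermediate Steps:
(-4 + t)² = (-4 + 6)² = 2² = 4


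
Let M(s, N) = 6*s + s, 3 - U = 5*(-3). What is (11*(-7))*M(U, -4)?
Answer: -9702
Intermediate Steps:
U = 18 (U = 3 - 5*(-3) = 3 - 1*(-15) = 3 + 15 = 18)
M(s, N) = 7*s
(11*(-7))*M(U, -4) = (11*(-7))*(7*18) = -77*126 = -9702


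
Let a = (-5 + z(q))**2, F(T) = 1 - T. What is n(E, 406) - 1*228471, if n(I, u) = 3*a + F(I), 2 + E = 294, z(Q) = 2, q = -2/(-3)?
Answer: -228735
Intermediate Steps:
q = 2/3 (q = -2*(-1/3) = 2/3 ≈ 0.66667)
E = 292 (E = -2 + 294 = 292)
a = 9 (a = (-5 + 2)**2 = (-3)**2 = 9)
n(I, u) = 28 - I (n(I, u) = 3*9 + (1 - I) = 27 + (1 - I) = 28 - I)
n(E, 406) - 1*228471 = (28 - 1*292) - 1*228471 = (28 - 292) - 228471 = -264 - 228471 = -228735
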